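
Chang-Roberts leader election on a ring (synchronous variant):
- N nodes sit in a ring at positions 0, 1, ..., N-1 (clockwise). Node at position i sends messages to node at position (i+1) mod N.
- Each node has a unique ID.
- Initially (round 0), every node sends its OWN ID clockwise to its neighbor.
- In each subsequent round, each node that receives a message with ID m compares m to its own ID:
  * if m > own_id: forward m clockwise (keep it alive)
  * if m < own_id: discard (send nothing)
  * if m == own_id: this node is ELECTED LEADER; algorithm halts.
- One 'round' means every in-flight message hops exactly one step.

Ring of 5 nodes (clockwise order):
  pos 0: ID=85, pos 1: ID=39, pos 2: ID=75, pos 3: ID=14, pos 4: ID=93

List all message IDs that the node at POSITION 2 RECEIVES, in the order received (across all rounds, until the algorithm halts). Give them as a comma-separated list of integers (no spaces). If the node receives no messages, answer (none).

Answer: 39,85,93

Derivation:
Round 1: pos1(id39) recv 85: fwd; pos2(id75) recv 39: drop; pos3(id14) recv 75: fwd; pos4(id93) recv 14: drop; pos0(id85) recv 93: fwd
Round 2: pos2(id75) recv 85: fwd; pos4(id93) recv 75: drop; pos1(id39) recv 93: fwd
Round 3: pos3(id14) recv 85: fwd; pos2(id75) recv 93: fwd
Round 4: pos4(id93) recv 85: drop; pos3(id14) recv 93: fwd
Round 5: pos4(id93) recv 93: ELECTED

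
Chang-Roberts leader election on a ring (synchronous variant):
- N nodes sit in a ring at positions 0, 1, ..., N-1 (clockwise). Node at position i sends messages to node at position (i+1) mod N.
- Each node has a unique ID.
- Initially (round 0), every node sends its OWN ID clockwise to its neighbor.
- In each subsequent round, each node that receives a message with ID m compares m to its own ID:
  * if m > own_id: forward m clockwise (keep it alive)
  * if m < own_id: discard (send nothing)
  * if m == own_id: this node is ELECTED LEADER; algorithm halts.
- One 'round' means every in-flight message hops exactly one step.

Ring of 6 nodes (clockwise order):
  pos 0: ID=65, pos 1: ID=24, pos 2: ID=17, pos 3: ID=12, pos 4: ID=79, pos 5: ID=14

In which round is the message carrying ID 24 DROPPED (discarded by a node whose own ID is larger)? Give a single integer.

Answer: 3

Derivation:
Round 1: pos1(id24) recv 65: fwd; pos2(id17) recv 24: fwd; pos3(id12) recv 17: fwd; pos4(id79) recv 12: drop; pos5(id14) recv 79: fwd; pos0(id65) recv 14: drop
Round 2: pos2(id17) recv 65: fwd; pos3(id12) recv 24: fwd; pos4(id79) recv 17: drop; pos0(id65) recv 79: fwd
Round 3: pos3(id12) recv 65: fwd; pos4(id79) recv 24: drop; pos1(id24) recv 79: fwd
Round 4: pos4(id79) recv 65: drop; pos2(id17) recv 79: fwd
Round 5: pos3(id12) recv 79: fwd
Round 6: pos4(id79) recv 79: ELECTED
Message ID 24 originates at pos 1; dropped at pos 4 in round 3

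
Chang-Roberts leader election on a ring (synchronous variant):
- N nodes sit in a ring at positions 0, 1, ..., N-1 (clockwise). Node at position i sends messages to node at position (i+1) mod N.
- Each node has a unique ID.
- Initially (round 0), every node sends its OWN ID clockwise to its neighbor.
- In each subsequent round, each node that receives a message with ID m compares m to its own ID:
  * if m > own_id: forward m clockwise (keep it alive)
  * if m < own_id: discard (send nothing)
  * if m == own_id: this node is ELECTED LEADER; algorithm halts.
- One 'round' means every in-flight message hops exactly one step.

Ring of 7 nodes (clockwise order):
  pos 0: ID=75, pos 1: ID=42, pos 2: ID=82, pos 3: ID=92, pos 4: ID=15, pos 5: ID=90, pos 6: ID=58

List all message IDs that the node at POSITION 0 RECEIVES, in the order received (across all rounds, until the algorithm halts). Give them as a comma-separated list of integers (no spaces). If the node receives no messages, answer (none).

Answer: 58,90,92

Derivation:
Round 1: pos1(id42) recv 75: fwd; pos2(id82) recv 42: drop; pos3(id92) recv 82: drop; pos4(id15) recv 92: fwd; pos5(id90) recv 15: drop; pos6(id58) recv 90: fwd; pos0(id75) recv 58: drop
Round 2: pos2(id82) recv 75: drop; pos5(id90) recv 92: fwd; pos0(id75) recv 90: fwd
Round 3: pos6(id58) recv 92: fwd; pos1(id42) recv 90: fwd
Round 4: pos0(id75) recv 92: fwd; pos2(id82) recv 90: fwd
Round 5: pos1(id42) recv 92: fwd; pos3(id92) recv 90: drop
Round 6: pos2(id82) recv 92: fwd
Round 7: pos3(id92) recv 92: ELECTED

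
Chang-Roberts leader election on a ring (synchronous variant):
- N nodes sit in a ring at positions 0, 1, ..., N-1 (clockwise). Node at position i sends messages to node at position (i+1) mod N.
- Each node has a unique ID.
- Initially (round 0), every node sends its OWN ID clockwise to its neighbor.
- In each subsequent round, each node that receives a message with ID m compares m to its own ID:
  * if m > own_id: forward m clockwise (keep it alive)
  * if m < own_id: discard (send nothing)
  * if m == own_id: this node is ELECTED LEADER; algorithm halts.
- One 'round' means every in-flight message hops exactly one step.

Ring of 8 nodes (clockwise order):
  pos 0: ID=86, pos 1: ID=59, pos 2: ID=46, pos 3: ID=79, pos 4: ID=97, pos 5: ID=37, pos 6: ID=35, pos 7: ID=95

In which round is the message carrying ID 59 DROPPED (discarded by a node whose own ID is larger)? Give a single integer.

Round 1: pos1(id59) recv 86: fwd; pos2(id46) recv 59: fwd; pos3(id79) recv 46: drop; pos4(id97) recv 79: drop; pos5(id37) recv 97: fwd; pos6(id35) recv 37: fwd; pos7(id95) recv 35: drop; pos0(id86) recv 95: fwd
Round 2: pos2(id46) recv 86: fwd; pos3(id79) recv 59: drop; pos6(id35) recv 97: fwd; pos7(id95) recv 37: drop; pos1(id59) recv 95: fwd
Round 3: pos3(id79) recv 86: fwd; pos7(id95) recv 97: fwd; pos2(id46) recv 95: fwd
Round 4: pos4(id97) recv 86: drop; pos0(id86) recv 97: fwd; pos3(id79) recv 95: fwd
Round 5: pos1(id59) recv 97: fwd; pos4(id97) recv 95: drop
Round 6: pos2(id46) recv 97: fwd
Round 7: pos3(id79) recv 97: fwd
Round 8: pos4(id97) recv 97: ELECTED
Message ID 59 originates at pos 1; dropped at pos 3 in round 2

Answer: 2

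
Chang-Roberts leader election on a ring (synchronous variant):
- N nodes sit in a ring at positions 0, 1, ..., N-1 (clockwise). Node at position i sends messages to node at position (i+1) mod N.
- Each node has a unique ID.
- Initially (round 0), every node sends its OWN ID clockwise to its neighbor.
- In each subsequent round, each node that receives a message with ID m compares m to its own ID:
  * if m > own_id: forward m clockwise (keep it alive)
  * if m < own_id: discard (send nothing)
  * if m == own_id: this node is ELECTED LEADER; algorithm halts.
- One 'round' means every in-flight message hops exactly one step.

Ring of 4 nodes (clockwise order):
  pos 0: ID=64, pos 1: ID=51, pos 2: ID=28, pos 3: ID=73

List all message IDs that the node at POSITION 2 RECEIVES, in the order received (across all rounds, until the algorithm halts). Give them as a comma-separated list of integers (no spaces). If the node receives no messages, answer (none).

Round 1: pos1(id51) recv 64: fwd; pos2(id28) recv 51: fwd; pos3(id73) recv 28: drop; pos0(id64) recv 73: fwd
Round 2: pos2(id28) recv 64: fwd; pos3(id73) recv 51: drop; pos1(id51) recv 73: fwd
Round 3: pos3(id73) recv 64: drop; pos2(id28) recv 73: fwd
Round 4: pos3(id73) recv 73: ELECTED

Answer: 51,64,73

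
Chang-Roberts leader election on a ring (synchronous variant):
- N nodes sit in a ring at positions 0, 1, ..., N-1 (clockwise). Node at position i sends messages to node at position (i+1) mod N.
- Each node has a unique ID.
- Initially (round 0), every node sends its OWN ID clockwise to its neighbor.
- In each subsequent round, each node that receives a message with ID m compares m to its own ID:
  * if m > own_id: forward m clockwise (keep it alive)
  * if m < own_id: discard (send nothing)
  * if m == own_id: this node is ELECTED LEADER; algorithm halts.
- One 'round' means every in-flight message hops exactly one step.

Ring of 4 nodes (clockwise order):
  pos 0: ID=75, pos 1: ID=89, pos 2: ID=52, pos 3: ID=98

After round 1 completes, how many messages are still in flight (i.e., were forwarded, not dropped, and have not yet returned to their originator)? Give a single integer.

Answer: 2

Derivation:
Round 1: pos1(id89) recv 75: drop; pos2(id52) recv 89: fwd; pos3(id98) recv 52: drop; pos0(id75) recv 98: fwd
After round 1: 2 messages still in flight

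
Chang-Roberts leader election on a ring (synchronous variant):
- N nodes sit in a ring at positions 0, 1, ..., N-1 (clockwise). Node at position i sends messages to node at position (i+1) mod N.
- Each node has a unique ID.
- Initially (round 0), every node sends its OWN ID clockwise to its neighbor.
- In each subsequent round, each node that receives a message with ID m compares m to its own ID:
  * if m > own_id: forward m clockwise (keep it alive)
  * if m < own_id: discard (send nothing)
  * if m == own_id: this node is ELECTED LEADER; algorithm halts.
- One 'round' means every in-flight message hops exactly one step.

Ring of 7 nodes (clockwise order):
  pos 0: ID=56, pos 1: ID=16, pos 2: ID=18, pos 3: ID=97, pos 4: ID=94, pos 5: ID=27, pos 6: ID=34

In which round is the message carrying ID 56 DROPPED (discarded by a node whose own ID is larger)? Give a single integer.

Answer: 3

Derivation:
Round 1: pos1(id16) recv 56: fwd; pos2(id18) recv 16: drop; pos3(id97) recv 18: drop; pos4(id94) recv 97: fwd; pos5(id27) recv 94: fwd; pos6(id34) recv 27: drop; pos0(id56) recv 34: drop
Round 2: pos2(id18) recv 56: fwd; pos5(id27) recv 97: fwd; pos6(id34) recv 94: fwd
Round 3: pos3(id97) recv 56: drop; pos6(id34) recv 97: fwd; pos0(id56) recv 94: fwd
Round 4: pos0(id56) recv 97: fwd; pos1(id16) recv 94: fwd
Round 5: pos1(id16) recv 97: fwd; pos2(id18) recv 94: fwd
Round 6: pos2(id18) recv 97: fwd; pos3(id97) recv 94: drop
Round 7: pos3(id97) recv 97: ELECTED
Message ID 56 originates at pos 0; dropped at pos 3 in round 3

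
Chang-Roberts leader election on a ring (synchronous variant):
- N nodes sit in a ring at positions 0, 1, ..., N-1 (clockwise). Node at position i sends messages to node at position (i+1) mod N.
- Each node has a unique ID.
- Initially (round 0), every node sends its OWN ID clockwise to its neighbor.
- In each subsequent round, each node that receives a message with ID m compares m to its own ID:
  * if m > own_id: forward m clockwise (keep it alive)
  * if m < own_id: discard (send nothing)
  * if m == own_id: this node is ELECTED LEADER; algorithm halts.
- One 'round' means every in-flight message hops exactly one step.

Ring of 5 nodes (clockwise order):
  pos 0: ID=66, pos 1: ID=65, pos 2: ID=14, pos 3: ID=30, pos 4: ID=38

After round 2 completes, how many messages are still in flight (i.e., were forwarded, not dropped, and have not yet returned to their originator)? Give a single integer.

Round 1: pos1(id65) recv 66: fwd; pos2(id14) recv 65: fwd; pos3(id30) recv 14: drop; pos4(id38) recv 30: drop; pos0(id66) recv 38: drop
Round 2: pos2(id14) recv 66: fwd; pos3(id30) recv 65: fwd
After round 2: 2 messages still in flight

Answer: 2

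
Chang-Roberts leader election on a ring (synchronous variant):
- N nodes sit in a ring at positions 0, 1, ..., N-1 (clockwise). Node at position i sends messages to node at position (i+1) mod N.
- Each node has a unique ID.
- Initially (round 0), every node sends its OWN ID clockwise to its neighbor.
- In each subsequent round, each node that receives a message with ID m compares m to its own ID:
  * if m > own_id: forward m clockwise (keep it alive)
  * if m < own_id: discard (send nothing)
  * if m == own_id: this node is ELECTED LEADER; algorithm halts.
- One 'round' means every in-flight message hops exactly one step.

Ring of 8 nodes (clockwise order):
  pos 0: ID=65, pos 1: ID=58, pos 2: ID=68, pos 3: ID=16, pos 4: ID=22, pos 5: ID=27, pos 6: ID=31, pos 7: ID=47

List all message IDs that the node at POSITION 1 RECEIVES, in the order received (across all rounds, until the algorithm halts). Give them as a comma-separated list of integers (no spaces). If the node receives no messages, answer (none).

Round 1: pos1(id58) recv 65: fwd; pos2(id68) recv 58: drop; pos3(id16) recv 68: fwd; pos4(id22) recv 16: drop; pos5(id27) recv 22: drop; pos6(id31) recv 27: drop; pos7(id47) recv 31: drop; pos0(id65) recv 47: drop
Round 2: pos2(id68) recv 65: drop; pos4(id22) recv 68: fwd
Round 3: pos5(id27) recv 68: fwd
Round 4: pos6(id31) recv 68: fwd
Round 5: pos7(id47) recv 68: fwd
Round 6: pos0(id65) recv 68: fwd
Round 7: pos1(id58) recv 68: fwd
Round 8: pos2(id68) recv 68: ELECTED

Answer: 65,68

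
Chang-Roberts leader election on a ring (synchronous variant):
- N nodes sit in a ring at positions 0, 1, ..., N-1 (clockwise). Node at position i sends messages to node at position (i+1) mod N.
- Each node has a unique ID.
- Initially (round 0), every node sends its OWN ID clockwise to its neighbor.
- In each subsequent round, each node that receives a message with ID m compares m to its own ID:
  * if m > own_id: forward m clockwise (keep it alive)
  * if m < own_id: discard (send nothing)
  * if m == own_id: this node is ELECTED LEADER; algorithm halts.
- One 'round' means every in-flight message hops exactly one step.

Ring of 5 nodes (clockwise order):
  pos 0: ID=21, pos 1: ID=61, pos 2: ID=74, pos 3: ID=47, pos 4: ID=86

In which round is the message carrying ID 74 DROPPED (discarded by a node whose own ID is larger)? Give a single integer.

Round 1: pos1(id61) recv 21: drop; pos2(id74) recv 61: drop; pos3(id47) recv 74: fwd; pos4(id86) recv 47: drop; pos0(id21) recv 86: fwd
Round 2: pos4(id86) recv 74: drop; pos1(id61) recv 86: fwd
Round 3: pos2(id74) recv 86: fwd
Round 4: pos3(id47) recv 86: fwd
Round 5: pos4(id86) recv 86: ELECTED
Message ID 74 originates at pos 2; dropped at pos 4 in round 2

Answer: 2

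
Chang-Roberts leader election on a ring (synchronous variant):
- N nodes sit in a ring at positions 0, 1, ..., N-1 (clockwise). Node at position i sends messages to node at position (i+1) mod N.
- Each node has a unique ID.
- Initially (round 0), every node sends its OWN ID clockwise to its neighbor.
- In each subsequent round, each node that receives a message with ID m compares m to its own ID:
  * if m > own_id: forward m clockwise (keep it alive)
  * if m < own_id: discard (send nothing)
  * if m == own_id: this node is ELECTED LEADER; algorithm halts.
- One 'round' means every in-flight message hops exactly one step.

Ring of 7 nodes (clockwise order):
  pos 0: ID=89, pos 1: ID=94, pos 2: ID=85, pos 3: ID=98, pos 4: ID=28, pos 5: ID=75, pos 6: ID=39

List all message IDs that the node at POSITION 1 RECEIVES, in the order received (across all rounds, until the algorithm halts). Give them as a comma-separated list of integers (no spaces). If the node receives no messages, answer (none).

Answer: 89,98

Derivation:
Round 1: pos1(id94) recv 89: drop; pos2(id85) recv 94: fwd; pos3(id98) recv 85: drop; pos4(id28) recv 98: fwd; pos5(id75) recv 28: drop; pos6(id39) recv 75: fwd; pos0(id89) recv 39: drop
Round 2: pos3(id98) recv 94: drop; pos5(id75) recv 98: fwd; pos0(id89) recv 75: drop
Round 3: pos6(id39) recv 98: fwd
Round 4: pos0(id89) recv 98: fwd
Round 5: pos1(id94) recv 98: fwd
Round 6: pos2(id85) recv 98: fwd
Round 7: pos3(id98) recv 98: ELECTED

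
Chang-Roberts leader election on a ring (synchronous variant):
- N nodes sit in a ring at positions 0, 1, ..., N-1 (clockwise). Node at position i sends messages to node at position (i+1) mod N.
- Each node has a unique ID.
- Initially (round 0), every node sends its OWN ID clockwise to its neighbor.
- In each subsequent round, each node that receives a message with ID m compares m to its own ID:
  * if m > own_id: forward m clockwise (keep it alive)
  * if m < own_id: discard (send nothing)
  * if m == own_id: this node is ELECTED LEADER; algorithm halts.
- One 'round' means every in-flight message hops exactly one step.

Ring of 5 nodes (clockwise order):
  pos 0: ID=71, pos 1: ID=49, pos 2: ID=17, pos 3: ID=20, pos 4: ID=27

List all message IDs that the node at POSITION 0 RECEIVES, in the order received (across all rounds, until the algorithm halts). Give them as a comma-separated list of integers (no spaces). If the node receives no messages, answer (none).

Round 1: pos1(id49) recv 71: fwd; pos2(id17) recv 49: fwd; pos3(id20) recv 17: drop; pos4(id27) recv 20: drop; pos0(id71) recv 27: drop
Round 2: pos2(id17) recv 71: fwd; pos3(id20) recv 49: fwd
Round 3: pos3(id20) recv 71: fwd; pos4(id27) recv 49: fwd
Round 4: pos4(id27) recv 71: fwd; pos0(id71) recv 49: drop
Round 5: pos0(id71) recv 71: ELECTED

Answer: 27,49,71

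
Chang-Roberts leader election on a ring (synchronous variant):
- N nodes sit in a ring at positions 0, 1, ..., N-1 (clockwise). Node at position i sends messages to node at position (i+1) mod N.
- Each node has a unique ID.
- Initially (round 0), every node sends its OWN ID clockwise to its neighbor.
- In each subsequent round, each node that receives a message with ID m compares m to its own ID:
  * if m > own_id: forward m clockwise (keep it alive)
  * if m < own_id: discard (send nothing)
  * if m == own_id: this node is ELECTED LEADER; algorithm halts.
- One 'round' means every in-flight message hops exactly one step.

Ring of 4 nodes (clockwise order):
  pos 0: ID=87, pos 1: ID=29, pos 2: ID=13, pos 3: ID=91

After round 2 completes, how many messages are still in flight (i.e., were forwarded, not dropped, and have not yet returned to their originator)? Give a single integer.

Round 1: pos1(id29) recv 87: fwd; pos2(id13) recv 29: fwd; pos3(id91) recv 13: drop; pos0(id87) recv 91: fwd
Round 2: pos2(id13) recv 87: fwd; pos3(id91) recv 29: drop; pos1(id29) recv 91: fwd
After round 2: 2 messages still in flight

Answer: 2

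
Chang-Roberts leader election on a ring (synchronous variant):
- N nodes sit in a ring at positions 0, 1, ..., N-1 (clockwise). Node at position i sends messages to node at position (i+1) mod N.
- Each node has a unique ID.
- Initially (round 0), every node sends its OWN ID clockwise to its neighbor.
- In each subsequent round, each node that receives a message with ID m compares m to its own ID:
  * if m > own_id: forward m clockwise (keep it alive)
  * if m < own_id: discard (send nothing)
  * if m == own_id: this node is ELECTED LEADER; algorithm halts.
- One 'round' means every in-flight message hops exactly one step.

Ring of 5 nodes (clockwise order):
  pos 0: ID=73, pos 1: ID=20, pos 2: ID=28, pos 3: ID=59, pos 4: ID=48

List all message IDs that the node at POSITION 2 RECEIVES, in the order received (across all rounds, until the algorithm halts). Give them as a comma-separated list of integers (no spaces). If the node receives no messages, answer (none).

Round 1: pos1(id20) recv 73: fwd; pos2(id28) recv 20: drop; pos3(id59) recv 28: drop; pos4(id48) recv 59: fwd; pos0(id73) recv 48: drop
Round 2: pos2(id28) recv 73: fwd; pos0(id73) recv 59: drop
Round 3: pos3(id59) recv 73: fwd
Round 4: pos4(id48) recv 73: fwd
Round 5: pos0(id73) recv 73: ELECTED

Answer: 20,73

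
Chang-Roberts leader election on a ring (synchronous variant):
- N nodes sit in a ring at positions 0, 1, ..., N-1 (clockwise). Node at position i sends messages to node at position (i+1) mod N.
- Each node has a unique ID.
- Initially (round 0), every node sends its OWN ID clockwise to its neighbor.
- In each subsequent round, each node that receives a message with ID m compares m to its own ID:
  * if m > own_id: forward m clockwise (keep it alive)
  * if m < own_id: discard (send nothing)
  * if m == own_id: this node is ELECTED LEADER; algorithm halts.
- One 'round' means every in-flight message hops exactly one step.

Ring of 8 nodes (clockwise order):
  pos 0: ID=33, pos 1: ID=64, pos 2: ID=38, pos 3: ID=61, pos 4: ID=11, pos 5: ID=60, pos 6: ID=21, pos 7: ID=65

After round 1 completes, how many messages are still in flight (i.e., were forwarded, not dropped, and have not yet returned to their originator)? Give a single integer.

Round 1: pos1(id64) recv 33: drop; pos2(id38) recv 64: fwd; pos3(id61) recv 38: drop; pos4(id11) recv 61: fwd; pos5(id60) recv 11: drop; pos6(id21) recv 60: fwd; pos7(id65) recv 21: drop; pos0(id33) recv 65: fwd
After round 1: 4 messages still in flight

Answer: 4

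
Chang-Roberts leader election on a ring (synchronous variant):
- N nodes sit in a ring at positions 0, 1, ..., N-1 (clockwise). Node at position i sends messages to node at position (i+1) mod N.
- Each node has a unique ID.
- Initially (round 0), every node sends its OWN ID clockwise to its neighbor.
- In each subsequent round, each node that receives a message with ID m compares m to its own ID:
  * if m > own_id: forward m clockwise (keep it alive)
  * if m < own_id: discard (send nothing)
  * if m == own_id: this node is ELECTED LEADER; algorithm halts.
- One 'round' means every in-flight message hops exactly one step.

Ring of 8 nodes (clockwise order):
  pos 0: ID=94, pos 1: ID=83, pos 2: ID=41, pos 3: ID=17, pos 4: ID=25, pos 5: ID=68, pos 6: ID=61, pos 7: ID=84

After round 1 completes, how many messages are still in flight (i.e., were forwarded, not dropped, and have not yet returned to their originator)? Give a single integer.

Answer: 4

Derivation:
Round 1: pos1(id83) recv 94: fwd; pos2(id41) recv 83: fwd; pos3(id17) recv 41: fwd; pos4(id25) recv 17: drop; pos5(id68) recv 25: drop; pos6(id61) recv 68: fwd; pos7(id84) recv 61: drop; pos0(id94) recv 84: drop
After round 1: 4 messages still in flight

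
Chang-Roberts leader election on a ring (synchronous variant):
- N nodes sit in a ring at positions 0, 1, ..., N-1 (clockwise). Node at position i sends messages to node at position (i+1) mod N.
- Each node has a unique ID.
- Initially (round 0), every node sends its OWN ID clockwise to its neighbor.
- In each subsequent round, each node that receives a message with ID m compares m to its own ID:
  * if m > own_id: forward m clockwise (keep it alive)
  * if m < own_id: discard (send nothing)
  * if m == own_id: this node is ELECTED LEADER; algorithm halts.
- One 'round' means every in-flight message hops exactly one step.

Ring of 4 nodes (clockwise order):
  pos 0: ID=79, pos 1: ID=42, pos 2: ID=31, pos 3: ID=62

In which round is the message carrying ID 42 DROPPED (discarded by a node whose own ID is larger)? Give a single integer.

Round 1: pos1(id42) recv 79: fwd; pos2(id31) recv 42: fwd; pos3(id62) recv 31: drop; pos0(id79) recv 62: drop
Round 2: pos2(id31) recv 79: fwd; pos3(id62) recv 42: drop
Round 3: pos3(id62) recv 79: fwd
Round 4: pos0(id79) recv 79: ELECTED
Message ID 42 originates at pos 1; dropped at pos 3 in round 2

Answer: 2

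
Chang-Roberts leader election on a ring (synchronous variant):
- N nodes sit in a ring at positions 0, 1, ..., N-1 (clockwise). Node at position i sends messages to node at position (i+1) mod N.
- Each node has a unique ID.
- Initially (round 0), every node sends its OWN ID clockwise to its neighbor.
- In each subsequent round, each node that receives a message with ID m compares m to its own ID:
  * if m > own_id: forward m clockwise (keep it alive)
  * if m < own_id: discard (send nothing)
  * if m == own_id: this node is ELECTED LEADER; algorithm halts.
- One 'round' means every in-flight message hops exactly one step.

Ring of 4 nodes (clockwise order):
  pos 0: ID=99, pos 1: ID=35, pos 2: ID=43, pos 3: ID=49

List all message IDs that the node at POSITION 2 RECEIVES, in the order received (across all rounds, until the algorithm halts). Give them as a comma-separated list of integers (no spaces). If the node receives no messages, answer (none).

Round 1: pos1(id35) recv 99: fwd; pos2(id43) recv 35: drop; pos3(id49) recv 43: drop; pos0(id99) recv 49: drop
Round 2: pos2(id43) recv 99: fwd
Round 3: pos3(id49) recv 99: fwd
Round 4: pos0(id99) recv 99: ELECTED

Answer: 35,99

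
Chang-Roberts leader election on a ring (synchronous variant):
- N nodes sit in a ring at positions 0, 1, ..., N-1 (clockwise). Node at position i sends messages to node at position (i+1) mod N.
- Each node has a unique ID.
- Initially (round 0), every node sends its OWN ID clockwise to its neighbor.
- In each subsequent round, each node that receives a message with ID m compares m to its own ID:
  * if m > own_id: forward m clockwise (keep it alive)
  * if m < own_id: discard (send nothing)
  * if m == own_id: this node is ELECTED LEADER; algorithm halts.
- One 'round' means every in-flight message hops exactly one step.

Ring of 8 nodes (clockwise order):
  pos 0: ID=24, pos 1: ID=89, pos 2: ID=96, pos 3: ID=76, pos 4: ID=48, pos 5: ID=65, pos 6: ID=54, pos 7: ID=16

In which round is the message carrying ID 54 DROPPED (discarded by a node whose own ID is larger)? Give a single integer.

Answer: 3

Derivation:
Round 1: pos1(id89) recv 24: drop; pos2(id96) recv 89: drop; pos3(id76) recv 96: fwd; pos4(id48) recv 76: fwd; pos5(id65) recv 48: drop; pos6(id54) recv 65: fwd; pos7(id16) recv 54: fwd; pos0(id24) recv 16: drop
Round 2: pos4(id48) recv 96: fwd; pos5(id65) recv 76: fwd; pos7(id16) recv 65: fwd; pos0(id24) recv 54: fwd
Round 3: pos5(id65) recv 96: fwd; pos6(id54) recv 76: fwd; pos0(id24) recv 65: fwd; pos1(id89) recv 54: drop
Round 4: pos6(id54) recv 96: fwd; pos7(id16) recv 76: fwd; pos1(id89) recv 65: drop
Round 5: pos7(id16) recv 96: fwd; pos0(id24) recv 76: fwd
Round 6: pos0(id24) recv 96: fwd; pos1(id89) recv 76: drop
Round 7: pos1(id89) recv 96: fwd
Round 8: pos2(id96) recv 96: ELECTED
Message ID 54 originates at pos 6; dropped at pos 1 in round 3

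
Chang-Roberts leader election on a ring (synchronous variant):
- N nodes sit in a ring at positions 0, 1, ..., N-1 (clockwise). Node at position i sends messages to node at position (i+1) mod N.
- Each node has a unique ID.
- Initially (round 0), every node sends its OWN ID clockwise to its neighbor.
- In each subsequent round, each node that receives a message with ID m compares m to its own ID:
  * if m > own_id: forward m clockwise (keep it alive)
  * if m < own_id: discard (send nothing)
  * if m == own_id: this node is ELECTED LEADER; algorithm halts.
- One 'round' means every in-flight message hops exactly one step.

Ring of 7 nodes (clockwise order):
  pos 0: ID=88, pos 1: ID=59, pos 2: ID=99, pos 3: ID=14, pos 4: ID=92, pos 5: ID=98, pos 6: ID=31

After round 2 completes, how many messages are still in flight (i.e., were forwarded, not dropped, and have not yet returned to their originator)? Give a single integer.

Answer: 2

Derivation:
Round 1: pos1(id59) recv 88: fwd; pos2(id99) recv 59: drop; pos3(id14) recv 99: fwd; pos4(id92) recv 14: drop; pos5(id98) recv 92: drop; pos6(id31) recv 98: fwd; pos0(id88) recv 31: drop
Round 2: pos2(id99) recv 88: drop; pos4(id92) recv 99: fwd; pos0(id88) recv 98: fwd
After round 2: 2 messages still in flight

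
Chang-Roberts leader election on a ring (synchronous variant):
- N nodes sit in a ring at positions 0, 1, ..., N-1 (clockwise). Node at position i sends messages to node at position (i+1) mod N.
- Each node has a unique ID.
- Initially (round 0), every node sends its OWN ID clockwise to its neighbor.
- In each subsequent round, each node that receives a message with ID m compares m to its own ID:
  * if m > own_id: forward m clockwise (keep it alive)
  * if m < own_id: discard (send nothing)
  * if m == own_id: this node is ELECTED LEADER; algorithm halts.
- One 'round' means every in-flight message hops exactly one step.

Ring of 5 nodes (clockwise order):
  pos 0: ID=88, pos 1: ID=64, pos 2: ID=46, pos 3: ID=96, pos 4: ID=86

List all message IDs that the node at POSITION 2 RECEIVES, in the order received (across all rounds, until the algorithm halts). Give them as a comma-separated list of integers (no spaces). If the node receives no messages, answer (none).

Round 1: pos1(id64) recv 88: fwd; pos2(id46) recv 64: fwd; pos3(id96) recv 46: drop; pos4(id86) recv 96: fwd; pos0(id88) recv 86: drop
Round 2: pos2(id46) recv 88: fwd; pos3(id96) recv 64: drop; pos0(id88) recv 96: fwd
Round 3: pos3(id96) recv 88: drop; pos1(id64) recv 96: fwd
Round 4: pos2(id46) recv 96: fwd
Round 5: pos3(id96) recv 96: ELECTED

Answer: 64,88,96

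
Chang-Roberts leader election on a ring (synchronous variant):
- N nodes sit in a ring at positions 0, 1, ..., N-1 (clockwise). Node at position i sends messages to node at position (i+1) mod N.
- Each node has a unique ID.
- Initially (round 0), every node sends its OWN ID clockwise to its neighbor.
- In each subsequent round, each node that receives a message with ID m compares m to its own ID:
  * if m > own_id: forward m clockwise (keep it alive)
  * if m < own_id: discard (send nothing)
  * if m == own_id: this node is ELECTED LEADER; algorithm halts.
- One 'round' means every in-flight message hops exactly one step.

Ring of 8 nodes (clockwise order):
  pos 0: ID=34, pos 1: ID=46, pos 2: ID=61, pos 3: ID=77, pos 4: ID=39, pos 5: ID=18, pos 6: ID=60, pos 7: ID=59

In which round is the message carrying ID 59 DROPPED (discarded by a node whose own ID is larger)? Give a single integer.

Round 1: pos1(id46) recv 34: drop; pos2(id61) recv 46: drop; pos3(id77) recv 61: drop; pos4(id39) recv 77: fwd; pos5(id18) recv 39: fwd; pos6(id60) recv 18: drop; pos7(id59) recv 60: fwd; pos0(id34) recv 59: fwd
Round 2: pos5(id18) recv 77: fwd; pos6(id60) recv 39: drop; pos0(id34) recv 60: fwd; pos1(id46) recv 59: fwd
Round 3: pos6(id60) recv 77: fwd; pos1(id46) recv 60: fwd; pos2(id61) recv 59: drop
Round 4: pos7(id59) recv 77: fwd; pos2(id61) recv 60: drop
Round 5: pos0(id34) recv 77: fwd
Round 6: pos1(id46) recv 77: fwd
Round 7: pos2(id61) recv 77: fwd
Round 8: pos3(id77) recv 77: ELECTED
Message ID 59 originates at pos 7; dropped at pos 2 in round 3

Answer: 3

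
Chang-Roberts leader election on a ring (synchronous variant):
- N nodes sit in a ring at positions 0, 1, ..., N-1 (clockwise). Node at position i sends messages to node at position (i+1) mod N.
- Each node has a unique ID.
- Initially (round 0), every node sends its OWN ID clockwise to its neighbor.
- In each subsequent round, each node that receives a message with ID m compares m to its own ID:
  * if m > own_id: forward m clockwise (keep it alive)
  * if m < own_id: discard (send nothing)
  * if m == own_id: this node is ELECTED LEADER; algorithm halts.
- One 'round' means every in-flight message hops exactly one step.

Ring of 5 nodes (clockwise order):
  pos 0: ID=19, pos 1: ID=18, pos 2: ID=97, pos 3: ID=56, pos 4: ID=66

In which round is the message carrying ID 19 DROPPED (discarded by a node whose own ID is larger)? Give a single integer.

Round 1: pos1(id18) recv 19: fwd; pos2(id97) recv 18: drop; pos3(id56) recv 97: fwd; pos4(id66) recv 56: drop; pos0(id19) recv 66: fwd
Round 2: pos2(id97) recv 19: drop; pos4(id66) recv 97: fwd; pos1(id18) recv 66: fwd
Round 3: pos0(id19) recv 97: fwd; pos2(id97) recv 66: drop
Round 4: pos1(id18) recv 97: fwd
Round 5: pos2(id97) recv 97: ELECTED
Message ID 19 originates at pos 0; dropped at pos 2 in round 2

Answer: 2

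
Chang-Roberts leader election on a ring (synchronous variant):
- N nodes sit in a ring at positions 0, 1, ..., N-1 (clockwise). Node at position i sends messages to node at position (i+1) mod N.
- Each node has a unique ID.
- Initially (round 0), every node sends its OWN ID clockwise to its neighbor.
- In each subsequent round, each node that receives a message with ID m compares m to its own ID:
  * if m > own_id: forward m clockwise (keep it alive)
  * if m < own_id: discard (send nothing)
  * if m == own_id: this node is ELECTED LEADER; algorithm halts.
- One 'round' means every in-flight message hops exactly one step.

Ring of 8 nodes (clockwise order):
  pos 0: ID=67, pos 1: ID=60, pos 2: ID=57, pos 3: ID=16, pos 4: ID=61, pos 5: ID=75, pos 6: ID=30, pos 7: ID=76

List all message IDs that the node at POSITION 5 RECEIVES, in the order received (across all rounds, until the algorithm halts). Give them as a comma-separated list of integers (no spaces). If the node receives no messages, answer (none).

Answer: 61,67,76

Derivation:
Round 1: pos1(id60) recv 67: fwd; pos2(id57) recv 60: fwd; pos3(id16) recv 57: fwd; pos4(id61) recv 16: drop; pos5(id75) recv 61: drop; pos6(id30) recv 75: fwd; pos7(id76) recv 30: drop; pos0(id67) recv 76: fwd
Round 2: pos2(id57) recv 67: fwd; pos3(id16) recv 60: fwd; pos4(id61) recv 57: drop; pos7(id76) recv 75: drop; pos1(id60) recv 76: fwd
Round 3: pos3(id16) recv 67: fwd; pos4(id61) recv 60: drop; pos2(id57) recv 76: fwd
Round 4: pos4(id61) recv 67: fwd; pos3(id16) recv 76: fwd
Round 5: pos5(id75) recv 67: drop; pos4(id61) recv 76: fwd
Round 6: pos5(id75) recv 76: fwd
Round 7: pos6(id30) recv 76: fwd
Round 8: pos7(id76) recv 76: ELECTED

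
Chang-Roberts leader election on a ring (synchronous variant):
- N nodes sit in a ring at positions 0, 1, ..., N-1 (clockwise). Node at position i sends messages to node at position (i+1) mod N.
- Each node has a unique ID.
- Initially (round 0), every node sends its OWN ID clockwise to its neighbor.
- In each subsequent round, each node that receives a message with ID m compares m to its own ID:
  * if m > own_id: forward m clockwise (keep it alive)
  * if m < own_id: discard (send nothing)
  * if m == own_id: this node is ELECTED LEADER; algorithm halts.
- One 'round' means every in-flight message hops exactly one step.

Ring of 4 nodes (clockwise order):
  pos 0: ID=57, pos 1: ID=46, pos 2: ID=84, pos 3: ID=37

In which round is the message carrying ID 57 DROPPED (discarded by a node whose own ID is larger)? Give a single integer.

Answer: 2

Derivation:
Round 1: pos1(id46) recv 57: fwd; pos2(id84) recv 46: drop; pos3(id37) recv 84: fwd; pos0(id57) recv 37: drop
Round 2: pos2(id84) recv 57: drop; pos0(id57) recv 84: fwd
Round 3: pos1(id46) recv 84: fwd
Round 4: pos2(id84) recv 84: ELECTED
Message ID 57 originates at pos 0; dropped at pos 2 in round 2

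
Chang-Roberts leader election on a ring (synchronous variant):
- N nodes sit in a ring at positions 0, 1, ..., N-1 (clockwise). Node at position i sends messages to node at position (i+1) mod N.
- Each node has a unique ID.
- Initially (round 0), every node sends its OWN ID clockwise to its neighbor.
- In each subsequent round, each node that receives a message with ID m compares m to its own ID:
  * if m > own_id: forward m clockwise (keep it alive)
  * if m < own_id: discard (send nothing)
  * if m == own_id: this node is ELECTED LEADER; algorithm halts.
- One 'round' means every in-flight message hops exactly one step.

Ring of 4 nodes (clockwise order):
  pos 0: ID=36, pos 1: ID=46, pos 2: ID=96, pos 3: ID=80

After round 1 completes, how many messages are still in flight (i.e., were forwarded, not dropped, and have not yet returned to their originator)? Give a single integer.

Answer: 2

Derivation:
Round 1: pos1(id46) recv 36: drop; pos2(id96) recv 46: drop; pos3(id80) recv 96: fwd; pos0(id36) recv 80: fwd
After round 1: 2 messages still in flight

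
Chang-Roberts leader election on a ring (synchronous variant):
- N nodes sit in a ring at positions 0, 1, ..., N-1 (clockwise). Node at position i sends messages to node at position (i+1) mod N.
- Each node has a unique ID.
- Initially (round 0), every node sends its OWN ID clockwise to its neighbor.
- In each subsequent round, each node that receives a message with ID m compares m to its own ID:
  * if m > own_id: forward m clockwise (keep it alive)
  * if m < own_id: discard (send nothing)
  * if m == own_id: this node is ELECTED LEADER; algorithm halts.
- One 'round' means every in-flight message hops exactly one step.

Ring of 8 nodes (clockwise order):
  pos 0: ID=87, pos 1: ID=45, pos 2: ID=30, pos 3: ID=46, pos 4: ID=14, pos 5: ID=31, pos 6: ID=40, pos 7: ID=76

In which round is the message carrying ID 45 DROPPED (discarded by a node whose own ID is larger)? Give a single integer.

Answer: 2

Derivation:
Round 1: pos1(id45) recv 87: fwd; pos2(id30) recv 45: fwd; pos3(id46) recv 30: drop; pos4(id14) recv 46: fwd; pos5(id31) recv 14: drop; pos6(id40) recv 31: drop; pos7(id76) recv 40: drop; pos0(id87) recv 76: drop
Round 2: pos2(id30) recv 87: fwd; pos3(id46) recv 45: drop; pos5(id31) recv 46: fwd
Round 3: pos3(id46) recv 87: fwd; pos6(id40) recv 46: fwd
Round 4: pos4(id14) recv 87: fwd; pos7(id76) recv 46: drop
Round 5: pos5(id31) recv 87: fwd
Round 6: pos6(id40) recv 87: fwd
Round 7: pos7(id76) recv 87: fwd
Round 8: pos0(id87) recv 87: ELECTED
Message ID 45 originates at pos 1; dropped at pos 3 in round 2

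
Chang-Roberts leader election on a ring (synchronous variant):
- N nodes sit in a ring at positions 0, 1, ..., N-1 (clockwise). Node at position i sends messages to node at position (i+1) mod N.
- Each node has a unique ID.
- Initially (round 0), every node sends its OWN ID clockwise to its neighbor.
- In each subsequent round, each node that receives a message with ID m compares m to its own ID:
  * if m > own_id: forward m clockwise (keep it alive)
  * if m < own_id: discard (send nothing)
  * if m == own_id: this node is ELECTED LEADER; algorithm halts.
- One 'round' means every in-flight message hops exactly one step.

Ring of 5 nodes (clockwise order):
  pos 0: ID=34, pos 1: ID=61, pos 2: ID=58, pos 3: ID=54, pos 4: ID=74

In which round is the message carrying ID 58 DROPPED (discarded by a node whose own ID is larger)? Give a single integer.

Round 1: pos1(id61) recv 34: drop; pos2(id58) recv 61: fwd; pos3(id54) recv 58: fwd; pos4(id74) recv 54: drop; pos0(id34) recv 74: fwd
Round 2: pos3(id54) recv 61: fwd; pos4(id74) recv 58: drop; pos1(id61) recv 74: fwd
Round 3: pos4(id74) recv 61: drop; pos2(id58) recv 74: fwd
Round 4: pos3(id54) recv 74: fwd
Round 5: pos4(id74) recv 74: ELECTED
Message ID 58 originates at pos 2; dropped at pos 4 in round 2

Answer: 2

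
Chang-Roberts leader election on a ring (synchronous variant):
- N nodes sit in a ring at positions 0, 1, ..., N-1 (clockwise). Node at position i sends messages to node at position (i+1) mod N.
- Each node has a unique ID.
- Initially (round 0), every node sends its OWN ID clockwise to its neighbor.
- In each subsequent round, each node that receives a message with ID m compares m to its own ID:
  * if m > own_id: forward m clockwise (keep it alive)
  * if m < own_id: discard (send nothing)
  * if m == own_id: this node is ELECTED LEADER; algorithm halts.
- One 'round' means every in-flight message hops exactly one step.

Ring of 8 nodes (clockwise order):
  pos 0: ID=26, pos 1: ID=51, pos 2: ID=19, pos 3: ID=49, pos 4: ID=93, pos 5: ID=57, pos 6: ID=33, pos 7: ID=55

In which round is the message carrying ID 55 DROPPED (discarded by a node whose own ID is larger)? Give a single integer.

Round 1: pos1(id51) recv 26: drop; pos2(id19) recv 51: fwd; pos3(id49) recv 19: drop; pos4(id93) recv 49: drop; pos5(id57) recv 93: fwd; pos6(id33) recv 57: fwd; pos7(id55) recv 33: drop; pos0(id26) recv 55: fwd
Round 2: pos3(id49) recv 51: fwd; pos6(id33) recv 93: fwd; pos7(id55) recv 57: fwd; pos1(id51) recv 55: fwd
Round 3: pos4(id93) recv 51: drop; pos7(id55) recv 93: fwd; pos0(id26) recv 57: fwd; pos2(id19) recv 55: fwd
Round 4: pos0(id26) recv 93: fwd; pos1(id51) recv 57: fwd; pos3(id49) recv 55: fwd
Round 5: pos1(id51) recv 93: fwd; pos2(id19) recv 57: fwd; pos4(id93) recv 55: drop
Round 6: pos2(id19) recv 93: fwd; pos3(id49) recv 57: fwd
Round 7: pos3(id49) recv 93: fwd; pos4(id93) recv 57: drop
Round 8: pos4(id93) recv 93: ELECTED
Message ID 55 originates at pos 7; dropped at pos 4 in round 5

Answer: 5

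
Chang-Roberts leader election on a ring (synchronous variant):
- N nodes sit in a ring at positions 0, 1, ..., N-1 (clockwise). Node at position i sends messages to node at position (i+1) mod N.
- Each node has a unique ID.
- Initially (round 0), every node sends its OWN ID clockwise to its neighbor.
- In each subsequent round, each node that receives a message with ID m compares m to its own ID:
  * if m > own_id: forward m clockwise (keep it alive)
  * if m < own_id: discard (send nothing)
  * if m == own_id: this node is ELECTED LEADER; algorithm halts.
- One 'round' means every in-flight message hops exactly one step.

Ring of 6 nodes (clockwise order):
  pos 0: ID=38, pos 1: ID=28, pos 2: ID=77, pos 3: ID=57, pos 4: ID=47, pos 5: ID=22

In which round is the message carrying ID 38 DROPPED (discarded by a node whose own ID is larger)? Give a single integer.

Round 1: pos1(id28) recv 38: fwd; pos2(id77) recv 28: drop; pos3(id57) recv 77: fwd; pos4(id47) recv 57: fwd; pos5(id22) recv 47: fwd; pos0(id38) recv 22: drop
Round 2: pos2(id77) recv 38: drop; pos4(id47) recv 77: fwd; pos5(id22) recv 57: fwd; pos0(id38) recv 47: fwd
Round 3: pos5(id22) recv 77: fwd; pos0(id38) recv 57: fwd; pos1(id28) recv 47: fwd
Round 4: pos0(id38) recv 77: fwd; pos1(id28) recv 57: fwd; pos2(id77) recv 47: drop
Round 5: pos1(id28) recv 77: fwd; pos2(id77) recv 57: drop
Round 6: pos2(id77) recv 77: ELECTED
Message ID 38 originates at pos 0; dropped at pos 2 in round 2

Answer: 2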